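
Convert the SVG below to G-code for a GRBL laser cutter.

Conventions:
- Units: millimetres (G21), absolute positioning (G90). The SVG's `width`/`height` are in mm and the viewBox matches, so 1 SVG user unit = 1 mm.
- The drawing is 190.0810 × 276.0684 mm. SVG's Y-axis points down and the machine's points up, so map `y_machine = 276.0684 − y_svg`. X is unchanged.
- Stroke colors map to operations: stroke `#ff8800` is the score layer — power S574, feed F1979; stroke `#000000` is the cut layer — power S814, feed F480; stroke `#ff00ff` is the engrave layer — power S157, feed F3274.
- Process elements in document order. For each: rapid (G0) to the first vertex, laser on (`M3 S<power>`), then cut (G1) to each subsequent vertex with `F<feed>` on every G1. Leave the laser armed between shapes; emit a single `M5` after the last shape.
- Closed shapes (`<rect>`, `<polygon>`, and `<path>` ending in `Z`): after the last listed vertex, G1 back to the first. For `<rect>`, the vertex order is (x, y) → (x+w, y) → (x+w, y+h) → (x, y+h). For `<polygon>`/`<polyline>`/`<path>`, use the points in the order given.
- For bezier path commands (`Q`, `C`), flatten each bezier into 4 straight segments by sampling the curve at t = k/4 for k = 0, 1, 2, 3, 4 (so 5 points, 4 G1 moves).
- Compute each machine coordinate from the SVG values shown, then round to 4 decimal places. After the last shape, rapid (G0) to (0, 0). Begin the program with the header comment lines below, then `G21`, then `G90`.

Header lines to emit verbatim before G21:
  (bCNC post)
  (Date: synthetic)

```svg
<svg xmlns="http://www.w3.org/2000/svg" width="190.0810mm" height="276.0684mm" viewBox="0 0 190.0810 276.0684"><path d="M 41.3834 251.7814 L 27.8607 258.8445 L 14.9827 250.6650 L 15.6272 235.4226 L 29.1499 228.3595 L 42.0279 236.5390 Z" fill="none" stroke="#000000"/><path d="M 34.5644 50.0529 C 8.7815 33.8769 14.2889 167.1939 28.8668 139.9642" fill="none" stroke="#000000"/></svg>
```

1 u = 1 mm; y_m = 276.0684 − y.

[1] `<path>` regular polygon, #000000→cut S814 F480: (41.3834,24.2870) → (27.8607,17.2239) → (14.9827,25.4034) → (15.6272,40.6458) → (29.1499,47.7089) → (42.0279,39.5294) → (41.3834,24.2870) (closed)

[2] `<path>` cubic bezier, #000000→cut S814 F480: (34.5644,226.0155) → (20.7470,214.9619) → (16.5803,176.9147) → (19.9813,140.9401) → (28.8668,136.1042)

(bCNC post)
(Date: synthetic)
G21
G90
G0 X41.3834 Y24.2870
M3 S814
G1 X27.8607 Y17.2239 F480
G1 X14.9827 Y25.4034 F480
G1 X15.6272 Y40.6458 F480
G1 X29.1499 Y47.7089 F480
G1 X42.0279 Y39.5294 F480
G1 X41.3834 Y24.2870 F480
G0 X34.5644 Y226.0155
M3 S814
G1 X20.7470 Y214.9619 F480
G1 X16.5803 Y176.9147 F480
G1 X19.9813 Y140.9401 F480
G1 X28.8668 Y136.1042 F480
M5
G0 X0.0000 Y0.0000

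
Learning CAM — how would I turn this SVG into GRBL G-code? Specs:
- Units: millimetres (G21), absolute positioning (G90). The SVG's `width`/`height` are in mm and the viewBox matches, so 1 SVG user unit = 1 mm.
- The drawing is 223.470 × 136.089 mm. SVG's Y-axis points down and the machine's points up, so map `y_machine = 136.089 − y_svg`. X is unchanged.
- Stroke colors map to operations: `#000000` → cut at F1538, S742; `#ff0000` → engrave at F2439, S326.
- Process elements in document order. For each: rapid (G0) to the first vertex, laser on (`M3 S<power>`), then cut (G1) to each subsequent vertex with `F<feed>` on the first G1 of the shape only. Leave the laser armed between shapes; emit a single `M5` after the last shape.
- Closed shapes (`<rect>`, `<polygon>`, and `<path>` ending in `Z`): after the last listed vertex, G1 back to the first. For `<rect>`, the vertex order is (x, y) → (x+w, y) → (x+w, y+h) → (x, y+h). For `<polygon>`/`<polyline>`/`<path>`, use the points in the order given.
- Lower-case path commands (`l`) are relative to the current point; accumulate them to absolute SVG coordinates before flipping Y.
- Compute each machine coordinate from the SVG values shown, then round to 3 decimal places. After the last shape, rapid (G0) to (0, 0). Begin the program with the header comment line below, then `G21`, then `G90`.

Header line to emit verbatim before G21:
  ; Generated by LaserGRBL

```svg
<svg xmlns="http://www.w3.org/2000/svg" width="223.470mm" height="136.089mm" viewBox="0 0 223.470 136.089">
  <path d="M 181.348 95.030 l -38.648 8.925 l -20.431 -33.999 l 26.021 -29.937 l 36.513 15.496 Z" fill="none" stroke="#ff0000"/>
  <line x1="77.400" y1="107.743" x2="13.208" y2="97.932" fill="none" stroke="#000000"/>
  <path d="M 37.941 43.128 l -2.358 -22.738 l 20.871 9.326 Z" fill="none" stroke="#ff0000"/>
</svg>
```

1 u = 1 mm; y_m = 136.089 − y.

[1] `<path>` regular polygon, #ff0000→engrave S326 F2439: (181.348,41.059) → (142.700,32.134) → (122.269,66.133) → (148.290,96.070) → (184.803,80.574) → (181.348,41.059) (closed)

[2] `<line>` line segment, #000000→cut S742 F1538: (77.400,28.346) → (13.208,38.157)

[3] `<path>` regular polygon, #ff0000→engrave S326 F2439: (37.941,92.961) → (35.583,115.699) → (56.454,106.373) → (37.941,92.961) (closed)

; Generated by LaserGRBL
G21
G90
G0 X181.348 Y41.059
M3 S326
G1 X142.700 Y32.134 F2439
G1 X122.269 Y66.133
G1 X148.290 Y96.070
G1 X184.803 Y80.574
G1 X181.348 Y41.059
G0 X77.400 Y28.346
M3 S742
G1 X13.208 Y38.157 F1538
G0 X37.941 Y92.961
M3 S326
G1 X35.583 Y115.699 F2439
G1 X56.454 Y106.373
G1 X37.941 Y92.961
M5
G0 X0.000 Y0.000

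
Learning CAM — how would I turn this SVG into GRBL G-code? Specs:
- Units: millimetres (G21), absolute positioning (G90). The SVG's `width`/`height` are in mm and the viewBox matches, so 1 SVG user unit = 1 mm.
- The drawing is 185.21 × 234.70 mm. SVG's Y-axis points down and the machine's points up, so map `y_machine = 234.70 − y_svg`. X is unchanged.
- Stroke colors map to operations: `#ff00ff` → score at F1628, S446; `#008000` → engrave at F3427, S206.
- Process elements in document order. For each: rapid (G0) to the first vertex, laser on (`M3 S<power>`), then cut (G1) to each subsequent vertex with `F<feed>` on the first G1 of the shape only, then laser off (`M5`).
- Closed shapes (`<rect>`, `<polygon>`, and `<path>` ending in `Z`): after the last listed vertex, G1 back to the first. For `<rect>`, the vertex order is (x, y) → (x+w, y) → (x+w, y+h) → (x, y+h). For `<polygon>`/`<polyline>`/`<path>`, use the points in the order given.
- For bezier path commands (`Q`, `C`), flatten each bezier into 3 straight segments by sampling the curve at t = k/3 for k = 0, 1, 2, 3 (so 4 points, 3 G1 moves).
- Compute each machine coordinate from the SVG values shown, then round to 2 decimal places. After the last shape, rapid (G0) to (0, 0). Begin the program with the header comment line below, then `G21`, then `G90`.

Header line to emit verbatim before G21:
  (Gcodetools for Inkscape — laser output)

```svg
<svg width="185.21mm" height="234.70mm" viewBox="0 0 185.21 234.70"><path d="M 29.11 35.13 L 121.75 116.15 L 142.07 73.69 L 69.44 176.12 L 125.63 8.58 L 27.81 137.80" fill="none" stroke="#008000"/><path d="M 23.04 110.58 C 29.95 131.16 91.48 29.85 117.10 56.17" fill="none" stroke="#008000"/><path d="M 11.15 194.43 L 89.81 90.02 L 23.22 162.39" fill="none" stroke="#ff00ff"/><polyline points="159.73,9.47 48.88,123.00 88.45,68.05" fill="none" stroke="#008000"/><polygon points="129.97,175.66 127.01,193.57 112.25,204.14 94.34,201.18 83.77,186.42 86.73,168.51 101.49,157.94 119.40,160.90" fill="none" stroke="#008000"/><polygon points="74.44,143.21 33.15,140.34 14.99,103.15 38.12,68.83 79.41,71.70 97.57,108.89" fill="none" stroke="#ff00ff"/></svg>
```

(Gcodetools for Inkscape — laser output)
G21
G90
G0 X29.11 Y199.57
M3 S206
G1 X121.75 Y118.55 F3427
G1 X142.07 Y161.01
G1 X69.44 Y58.58
G1 X125.63 Y226.12
G1 X27.81 Y96.90
M5
G0 X23.04 Y124.12
M3 S206
G1 X44.80 Y134.93 F3427
G1 X82.86 Y171.55
G1 X117.10 Y178.53
M5
G0 X11.15 Y40.27
M3 S446
G1 X89.81 Y144.68 F1628
G1 X23.22 Y72.31
M5
G0 X159.73 Y225.23
M3 S206
G1 X48.88 Y111.70 F3427
G1 X88.45 Y166.65
M5
G0 X129.97 Y59.04
M3 S206
G1 X127.01 Y41.13 F3427
G1 X112.25 Y30.56
G1 X94.34 Y33.52
G1 X83.77 Y48.28
G1 X86.73 Y66.19
G1 X101.49 Y76.76
G1 X119.40 Y73.80
G1 X129.97 Y59.04
M5
G0 X74.44 Y91.49
M3 S446
G1 X33.15 Y94.36 F1628
G1 X14.99 Y131.55
G1 X38.12 Y165.87
G1 X79.41 Y163.00
G1 X97.57 Y125.81
G1 X74.44 Y91.49
M5
G0 X0.00 Y0.00

Since the viewBox matches the mm dimensions, user units are millimetres directly. The only transform is the Y-flip y_m = 234.70 − y_svg.

Shape 1 is a open polyline drawn with `<path>`. Its stroke #008000 means engrave at S206, F3427. After flipping Y the toolpath is (29.11,199.57) → (121.75,118.55) → (142.07,161.01) → (69.44,58.58) → (125.63,226.12) → (27.81,96.90).

Shape 2 is a cubic bezier drawn with `<path>`. Its stroke #008000 means engrave at S206, F3427. After flipping Y the toolpath is (23.04,124.12) → (44.80,134.93) → (82.86,171.55) → (117.10,178.53).

Shape 3 is a open polyline drawn with `<path>`. Its stroke #ff00ff means score at S446, F1628. After flipping Y the toolpath is (11.15,40.27) → (89.81,144.68) → (23.22,72.31).

Shape 4 is a open polyline drawn with `<polyline>`. Its stroke #008000 means engrave at S206, F3427. After flipping Y the toolpath is (159.73,225.23) → (48.88,111.70) → (88.45,166.65).

Shape 5 is a regular polygon drawn with `<polygon>`. Its stroke #008000 means engrave at S206, F3427. After flipping Y the toolpath is (129.97,59.04) → (127.01,41.13) → (112.25,30.56) → (94.34,33.52) → (83.77,48.28) → (86.73,66.19) → (101.49,76.76) → (119.40,73.80) → (129.97,59.04), returning to the start.

Shape 6 is a regular polygon drawn with `<polygon>`. Its stroke #ff00ff means score at S446, F1628. After flipping Y the toolpath is (74.44,91.49) → (33.15,94.36) → (14.99,131.55) → (38.12,165.87) → (79.41,163.00) → (97.57,125.81) → (74.44,91.49), returning to the start.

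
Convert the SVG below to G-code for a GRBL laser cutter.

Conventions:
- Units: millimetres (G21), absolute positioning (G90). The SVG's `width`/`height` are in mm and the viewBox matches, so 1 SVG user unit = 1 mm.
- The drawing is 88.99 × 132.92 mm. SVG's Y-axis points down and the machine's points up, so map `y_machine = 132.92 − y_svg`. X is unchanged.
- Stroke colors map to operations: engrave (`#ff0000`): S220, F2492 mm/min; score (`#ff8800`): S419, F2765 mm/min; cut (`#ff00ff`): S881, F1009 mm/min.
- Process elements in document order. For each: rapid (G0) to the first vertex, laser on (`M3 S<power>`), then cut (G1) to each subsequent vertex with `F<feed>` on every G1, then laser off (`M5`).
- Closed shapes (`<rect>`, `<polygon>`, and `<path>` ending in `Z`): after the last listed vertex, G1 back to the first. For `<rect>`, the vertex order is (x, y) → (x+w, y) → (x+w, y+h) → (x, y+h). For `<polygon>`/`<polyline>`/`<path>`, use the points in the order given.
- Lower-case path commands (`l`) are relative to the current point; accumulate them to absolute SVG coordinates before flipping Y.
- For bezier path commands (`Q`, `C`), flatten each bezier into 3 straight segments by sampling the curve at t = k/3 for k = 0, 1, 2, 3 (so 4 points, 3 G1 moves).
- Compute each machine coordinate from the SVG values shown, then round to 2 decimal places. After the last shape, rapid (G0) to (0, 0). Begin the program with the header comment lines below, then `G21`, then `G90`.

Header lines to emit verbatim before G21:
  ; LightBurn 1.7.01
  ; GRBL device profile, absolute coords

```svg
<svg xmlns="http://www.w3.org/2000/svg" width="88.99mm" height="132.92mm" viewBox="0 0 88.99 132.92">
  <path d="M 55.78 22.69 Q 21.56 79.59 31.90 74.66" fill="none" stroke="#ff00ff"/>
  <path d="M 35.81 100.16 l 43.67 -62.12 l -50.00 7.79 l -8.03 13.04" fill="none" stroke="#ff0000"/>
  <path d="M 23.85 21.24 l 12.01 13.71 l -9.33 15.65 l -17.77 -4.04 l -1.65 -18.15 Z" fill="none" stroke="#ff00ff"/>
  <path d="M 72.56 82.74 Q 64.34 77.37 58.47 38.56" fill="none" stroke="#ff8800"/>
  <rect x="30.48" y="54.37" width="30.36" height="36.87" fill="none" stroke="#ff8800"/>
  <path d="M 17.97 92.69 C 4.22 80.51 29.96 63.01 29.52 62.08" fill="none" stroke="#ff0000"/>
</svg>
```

; LightBurn 1.7.01
; GRBL device profile, absolute coords
G21
G90
G0 X55.78 Y110.23
M3 S881
G1 X37.92 Y79.17 F1009
G1 X29.96 Y61.84 F1009
G1 X31.90 Y58.26 F1009
M5
G0 X35.81 Y32.76
M3 S220
G1 X79.48 Y94.88 F2492
G1 X29.48 Y87.09 F2492
G1 X21.45 Y74.05 F2492
M5
G0 X23.85 Y111.68
M3 S881
G1 X35.86 Y97.97 F1009
G1 X26.53 Y82.32 F1009
G1 X8.76 Y86.36 F1009
G1 X7.11 Y104.51 F1009
G1 X23.85 Y111.68 F1009
M5
G0 X72.56 Y50.18
M3 S419
G1 X67.34 Y57.48 F2765
G1 X62.64 Y72.20 F2765
G1 X58.47 Y94.36 F2765
M5
G0 X30.48 Y78.55
M3 S419
G1 X60.84 Y78.55 F2765
G1 X60.84 Y41.68 F2765
G1 X30.48 Y41.68 F2765
G1 X30.48 Y78.55 F2765
M5
G0 X17.97 Y40.23
M3 S220
G1 X14.95 Y53.37 F2492
G1 X23.67 Y65.20 F2492
G1 X29.52 Y70.84 F2492
M5
G0 X0.00 Y0.00

Since the viewBox matches the mm dimensions, user units are millimetres directly. The only transform is the Y-flip y_m = 132.92 − y_svg.

Shape 1 is a quadratic bezier drawn with `<path>`. Its stroke #ff00ff means cut at S881, F1009. After flipping Y the toolpath is (55.78,110.23) → (37.92,79.17) → (29.96,61.84) → (31.90,58.26).

Shape 2 is a open polyline drawn with `<path>`. Its stroke #ff0000 means engrave at S220, F2492. After flipping Y the toolpath is (35.81,32.76) → (79.48,94.88) → (29.48,87.09) → (21.45,74.05).

Shape 3 is a regular polygon drawn with `<path>`. Its stroke #ff00ff means cut at S881, F1009. After flipping Y the toolpath is (23.85,111.68) → (35.86,97.97) → (26.53,82.32) → (8.76,86.36) → (7.11,104.51) → (23.85,111.68), returning to the start.

Shape 4 is a quadratic bezier drawn with `<path>`. Its stroke #ff8800 means score at S419, F2765. After flipping Y the toolpath is (72.56,50.18) → (67.34,57.48) → (62.64,72.20) → (58.47,94.36).

Shape 5 is a rectangle drawn with `<rect>`. Its stroke #ff8800 means score at S419, F2765. After flipping Y the toolpath is (30.48,78.55) → (60.84,78.55) → (60.84,41.68) → (30.48,41.68) → (30.48,78.55), returning to the start.

Shape 6 is a cubic bezier drawn with `<path>`. Its stroke #ff0000 means engrave at S220, F2492. After flipping Y the toolpath is (17.97,40.23) → (14.95,53.37) → (23.67,65.20) → (29.52,70.84).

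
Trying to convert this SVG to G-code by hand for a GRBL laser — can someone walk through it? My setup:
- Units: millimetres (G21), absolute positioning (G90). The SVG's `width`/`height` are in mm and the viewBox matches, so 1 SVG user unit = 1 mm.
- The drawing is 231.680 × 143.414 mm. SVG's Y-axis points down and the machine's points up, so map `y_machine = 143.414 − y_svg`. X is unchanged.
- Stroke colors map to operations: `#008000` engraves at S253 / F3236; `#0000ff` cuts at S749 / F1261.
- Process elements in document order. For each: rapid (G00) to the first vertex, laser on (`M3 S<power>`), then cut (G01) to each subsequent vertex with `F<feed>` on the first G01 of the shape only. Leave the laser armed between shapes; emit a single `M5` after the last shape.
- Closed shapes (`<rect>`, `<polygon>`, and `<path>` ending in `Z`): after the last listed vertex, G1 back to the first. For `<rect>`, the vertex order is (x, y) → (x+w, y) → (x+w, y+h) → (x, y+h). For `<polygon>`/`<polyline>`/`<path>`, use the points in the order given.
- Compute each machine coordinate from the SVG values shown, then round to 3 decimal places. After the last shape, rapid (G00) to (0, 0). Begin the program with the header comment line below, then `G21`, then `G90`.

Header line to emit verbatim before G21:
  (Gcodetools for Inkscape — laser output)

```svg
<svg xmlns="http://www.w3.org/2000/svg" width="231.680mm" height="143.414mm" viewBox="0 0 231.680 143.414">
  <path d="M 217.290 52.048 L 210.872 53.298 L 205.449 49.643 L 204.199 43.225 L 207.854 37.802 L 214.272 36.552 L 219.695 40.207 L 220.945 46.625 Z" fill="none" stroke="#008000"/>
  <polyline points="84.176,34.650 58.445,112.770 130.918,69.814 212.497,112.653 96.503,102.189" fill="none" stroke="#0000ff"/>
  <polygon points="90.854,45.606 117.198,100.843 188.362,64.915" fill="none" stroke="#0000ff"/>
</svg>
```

(Gcodetools for Inkscape — laser output)
G21
G90
G00 X217.290 Y91.366
M3 S253
G01 X210.872 Y90.116 F3236
G01 X205.449 Y93.771
G01 X204.199 Y100.189
G01 X207.854 Y105.612
G01 X214.272 Y106.862
G01 X219.695 Y103.207
G01 X220.945 Y96.789
G01 X217.290 Y91.366
G00 X84.176 Y108.764
M3 S749
G01 X58.445 Y30.644 F1261
G01 X130.918 Y73.600
G01 X212.497 Y30.761
G01 X96.503 Y41.225
G00 X90.854 Y97.808
M3 S749
G01 X117.198 Y42.571 F1261
G01 X188.362 Y78.499
G01 X90.854 Y97.808
M5
G00 X0.000 Y0.000

Since the viewBox matches the mm dimensions, user units are millimetres directly. The only transform is the Y-flip y_m = 143.414 − y_svg.

Shape 1 is a regular polygon drawn with `<path>`. Its stroke #008000 means engrave at S253, F3236. After flipping Y the toolpath is (217.290,91.366) → (210.872,90.116) → (205.449,93.771) → (204.199,100.189) → (207.854,105.612) → (214.272,106.862) → (219.695,103.207) → (220.945,96.789) → (217.290,91.366), returning to the start.

Shape 2 is a open polyline drawn with `<polyline>`. Its stroke #0000ff means cut at S749, F1261. After flipping Y the toolpath is (84.176,108.764) → (58.445,30.644) → (130.918,73.600) → (212.497,30.761) → (96.503,41.225).

Shape 3 is a closed polygon drawn with `<polygon>`. Its stroke #0000ff means cut at S749, F1261. After flipping Y the toolpath is (90.854,97.808) → (117.198,42.571) → (188.362,78.499) → (90.854,97.808), returning to the start.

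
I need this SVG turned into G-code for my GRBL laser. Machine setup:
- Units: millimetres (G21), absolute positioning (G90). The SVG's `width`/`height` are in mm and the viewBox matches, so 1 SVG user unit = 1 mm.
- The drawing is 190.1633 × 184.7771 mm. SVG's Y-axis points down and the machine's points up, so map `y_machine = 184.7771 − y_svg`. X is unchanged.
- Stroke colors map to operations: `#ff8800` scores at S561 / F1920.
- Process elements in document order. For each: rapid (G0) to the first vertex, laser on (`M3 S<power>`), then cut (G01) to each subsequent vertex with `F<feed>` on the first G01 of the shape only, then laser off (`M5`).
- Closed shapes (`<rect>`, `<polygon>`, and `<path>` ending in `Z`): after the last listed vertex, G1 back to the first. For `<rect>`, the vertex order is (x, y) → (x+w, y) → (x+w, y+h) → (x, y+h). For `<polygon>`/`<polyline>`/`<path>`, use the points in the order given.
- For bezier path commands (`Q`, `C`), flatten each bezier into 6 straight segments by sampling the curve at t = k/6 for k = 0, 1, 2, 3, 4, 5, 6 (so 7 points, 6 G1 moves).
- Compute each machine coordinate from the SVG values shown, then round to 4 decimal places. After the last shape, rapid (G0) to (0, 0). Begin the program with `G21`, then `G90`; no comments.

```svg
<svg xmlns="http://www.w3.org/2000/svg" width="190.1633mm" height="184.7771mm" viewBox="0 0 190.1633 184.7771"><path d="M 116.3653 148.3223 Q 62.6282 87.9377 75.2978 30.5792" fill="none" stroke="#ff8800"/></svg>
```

Since the viewBox matches the mm dimensions, user units are millimetres directly. The only transform is the Y-flip y_m = 184.7771 − y_svg.

Shape 1 is a quadratic bezier drawn with `<path>`. Its stroke #ff8800 means score at S561, F1920. After flipping Y the toolpath is (116.3653,36.4548) → (100.2976,56.4989) → (87.9191,76.3750) → (79.2299,96.0829) → (74.2299,115.6227) → (72.9192,134.9943) → (75.2978,154.1979).

G21
G90
G0 X116.3653 Y36.4548
M3 S561
G01 X100.2976 Y56.4989 F1920
G01 X87.9191 Y76.3750
G01 X79.2299 Y96.0829
G01 X74.2299 Y115.6227
G01 X72.9192 Y134.9943
G01 X75.2978 Y154.1979
M5
G0 X0.0000 Y0.0000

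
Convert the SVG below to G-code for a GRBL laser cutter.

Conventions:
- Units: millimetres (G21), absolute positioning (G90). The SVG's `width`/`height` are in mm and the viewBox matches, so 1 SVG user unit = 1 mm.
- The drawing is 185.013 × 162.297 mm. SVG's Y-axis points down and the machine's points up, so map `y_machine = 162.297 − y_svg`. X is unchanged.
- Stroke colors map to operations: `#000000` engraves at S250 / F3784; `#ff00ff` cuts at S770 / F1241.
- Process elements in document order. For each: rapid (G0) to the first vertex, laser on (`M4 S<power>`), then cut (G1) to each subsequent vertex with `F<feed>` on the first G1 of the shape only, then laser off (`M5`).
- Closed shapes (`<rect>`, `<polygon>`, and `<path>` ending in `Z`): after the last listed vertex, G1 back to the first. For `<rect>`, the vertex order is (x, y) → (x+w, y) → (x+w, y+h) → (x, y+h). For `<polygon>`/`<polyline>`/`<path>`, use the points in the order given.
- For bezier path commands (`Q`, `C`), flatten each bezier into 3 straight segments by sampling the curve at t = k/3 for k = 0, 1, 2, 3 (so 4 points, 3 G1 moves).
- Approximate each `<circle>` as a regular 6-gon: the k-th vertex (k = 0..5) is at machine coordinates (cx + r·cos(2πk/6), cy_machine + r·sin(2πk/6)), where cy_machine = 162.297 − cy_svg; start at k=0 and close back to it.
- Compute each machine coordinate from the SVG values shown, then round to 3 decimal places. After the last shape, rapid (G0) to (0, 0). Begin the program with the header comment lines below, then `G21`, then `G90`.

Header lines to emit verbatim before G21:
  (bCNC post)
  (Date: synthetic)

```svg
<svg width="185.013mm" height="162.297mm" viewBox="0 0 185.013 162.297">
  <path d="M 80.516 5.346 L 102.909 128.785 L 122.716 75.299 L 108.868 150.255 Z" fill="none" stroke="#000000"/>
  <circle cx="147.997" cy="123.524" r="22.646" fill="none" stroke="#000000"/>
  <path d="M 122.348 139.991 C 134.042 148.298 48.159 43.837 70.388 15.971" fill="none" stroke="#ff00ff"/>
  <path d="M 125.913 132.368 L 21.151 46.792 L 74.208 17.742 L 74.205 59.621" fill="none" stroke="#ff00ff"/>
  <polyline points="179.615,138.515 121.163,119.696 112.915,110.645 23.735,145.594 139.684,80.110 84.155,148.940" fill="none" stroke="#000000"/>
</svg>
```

Since the viewBox matches the mm dimensions, user units are millimetres directly. The only transform is the Y-flip y_m = 162.297 − y_svg.

Shape 1 is a closed polygon drawn with `<path>`. Its stroke #000000 means engrave at S250, F3784. After flipping Y the toolpath is (80.516,156.951) → (102.909,33.512) → (122.716,86.998) → (108.868,12.042) → (80.516,156.951), returning to the start.

Shape 2 is a circle drawn with `<circle>`. Its stroke #000000 means engrave at S250, F3784. After flipping Y the toolpath is (170.643,38.773) → (159.320,58.385) → (136.674,58.385) → (125.351,38.773) → (136.674,19.161) → (159.320,19.161) → (170.643,38.773), returning to the start.

Shape 3 is a cubic bezier drawn with `<path>`. Its stroke #ff00ff means cut at S770, F1241. After flipping Y the toolpath is (122.348,22.306) → (109.134,44.575) → (76.578,99.942) → (70.388,146.326).

Shape 4 is a open polyline drawn with `<path>`. Its stroke #ff00ff means cut at S770, F1241. After flipping Y the toolpath is (125.913,29.929) → (21.151,115.505) → (74.208,144.555) → (74.205,102.676).

Shape 5 is a open polyline drawn with `<polyline>`. Its stroke #000000 means engrave at S250, F3784. After flipping Y the toolpath is (179.615,23.782) → (121.163,42.601) → (112.915,51.652) → (23.735,16.703) → (139.684,82.187) → (84.155,13.357).

(bCNC post)
(Date: synthetic)
G21
G90
G0 X80.516 Y156.951
M4 S250
G1 X102.909 Y33.512 F3784
G1 X122.716 Y86.998
G1 X108.868 Y12.042
G1 X80.516 Y156.951
M5
G0 X170.643 Y38.773
M4 S250
G1 X159.320 Y58.385 F3784
G1 X136.674 Y58.385
G1 X125.351 Y38.773
G1 X136.674 Y19.161
G1 X159.320 Y19.161
G1 X170.643 Y38.773
M5
G0 X122.348 Y22.306
M4 S770
G1 X109.134 Y44.575 F1241
G1 X76.578 Y99.942
G1 X70.388 Y146.326
M5
G0 X125.913 Y29.929
M4 S770
G1 X21.151 Y115.505 F1241
G1 X74.208 Y144.555
G1 X74.205 Y102.676
M5
G0 X179.615 Y23.782
M4 S250
G1 X121.163 Y42.601 F3784
G1 X112.915 Y51.652
G1 X23.735 Y16.703
G1 X139.684 Y82.187
G1 X84.155 Y13.357
M5
G0 X0.000 Y0.000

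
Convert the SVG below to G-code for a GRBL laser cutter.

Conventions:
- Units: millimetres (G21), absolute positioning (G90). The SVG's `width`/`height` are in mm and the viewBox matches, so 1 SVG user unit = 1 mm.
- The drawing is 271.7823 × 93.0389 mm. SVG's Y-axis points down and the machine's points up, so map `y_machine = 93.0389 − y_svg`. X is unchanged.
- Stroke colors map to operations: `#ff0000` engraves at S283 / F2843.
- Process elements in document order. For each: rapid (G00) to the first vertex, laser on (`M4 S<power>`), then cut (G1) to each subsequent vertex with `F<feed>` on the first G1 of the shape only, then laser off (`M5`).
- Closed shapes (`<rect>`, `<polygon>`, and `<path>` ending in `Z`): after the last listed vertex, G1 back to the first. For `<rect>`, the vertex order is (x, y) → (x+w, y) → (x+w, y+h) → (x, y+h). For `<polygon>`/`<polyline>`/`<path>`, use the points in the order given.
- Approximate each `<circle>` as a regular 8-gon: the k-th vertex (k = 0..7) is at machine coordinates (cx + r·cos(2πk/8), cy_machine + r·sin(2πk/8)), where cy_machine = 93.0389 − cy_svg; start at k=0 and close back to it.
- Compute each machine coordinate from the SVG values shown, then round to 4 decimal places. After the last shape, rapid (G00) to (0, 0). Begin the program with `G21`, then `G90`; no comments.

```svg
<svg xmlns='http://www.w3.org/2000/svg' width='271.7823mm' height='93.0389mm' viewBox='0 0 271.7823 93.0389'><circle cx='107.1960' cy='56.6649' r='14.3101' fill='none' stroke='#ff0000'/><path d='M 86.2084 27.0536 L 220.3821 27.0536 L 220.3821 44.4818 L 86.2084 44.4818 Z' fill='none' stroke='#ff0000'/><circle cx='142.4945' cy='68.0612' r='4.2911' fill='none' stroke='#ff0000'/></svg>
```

Since the viewBox matches the mm dimensions, user units are millimetres directly. The only transform is the Y-flip y_m = 93.0389 − y_svg.

Shape 1 is a circle drawn with `<circle>`. Its stroke #ff0000 means engrave at S283, F2843. After flipping Y the toolpath is (121.5061,36.3740) → (117.3148,46.4928) → (107.1960,50.6841) → (97.0772,46.4928) → (92.8859,36.3740) → (97.0772,26.2552) → (107.1960,22.0639) → (117.3148,26.2552) → (121.5061,36.3740), returning to the start.

Shape 2 is a rectangle drawn with `<path>`. Its stroke #ff0000 means engrave at S283, F2843. After flipping Y the toolpath is (86.2084,65.9853) → (220.3821,65.9853) → (220.3821,48.5571) → (86.2084,48.5571) → (86.2084,65.9853), returning to the start.

Shape 3 is a circle drawn with `<circle>`. Its stroke #ff0000 means engrave at S283, F2843. After flipping Y the toolpath is (146.7856,24.9777) → (145.5288,28.0120) → (142.4945,29.2688) → (139.4602,28.0120) → (138.2034,24.9777) → (139.4602,21.9434) → (142.4945,20.6866) → (145.5288,21.9434) → (146.7856,24.9777), returning to the start.

G21
G90
G00 X121.5061 Y36.3740
M4 S283
G1 X117.3148 Y46.4928 F2843
G1 X107.1960 Y50.6841
G1 X97.0772 Y46.4928
G1 X92.8859 Y36.3740
G1 X97.0772 Y26.2552
G1 X107.1960 Y22.0639
G1 X117.3148 Y26.2552
G1 X121.5061 Y36.3740
M5
G00 X86.2084 Y65.9853
M4 S283
G1 X220.3821 Y65.9853 F2843
G1 X220.3821 Y48.5571
G1 X86.2084 Y48.5571
G1 X86.2084 Y65.9853
M5
G00 X146.7856 Y24.9777
M4 S283
G1 X145.5288 Y28.0120 F2843
G1 X142.4945 Y29.2688
G1 X139.4602 Y28.0120
G1 X138.2034 Y24.9777
G1 X139.4602 Y21.9434
G1 X142.4945 Y20.6866
G1 X145.5288 Y21.9434
G1 X146.7856 Y24.9777
M5
G00 X0.0000 Y0.0000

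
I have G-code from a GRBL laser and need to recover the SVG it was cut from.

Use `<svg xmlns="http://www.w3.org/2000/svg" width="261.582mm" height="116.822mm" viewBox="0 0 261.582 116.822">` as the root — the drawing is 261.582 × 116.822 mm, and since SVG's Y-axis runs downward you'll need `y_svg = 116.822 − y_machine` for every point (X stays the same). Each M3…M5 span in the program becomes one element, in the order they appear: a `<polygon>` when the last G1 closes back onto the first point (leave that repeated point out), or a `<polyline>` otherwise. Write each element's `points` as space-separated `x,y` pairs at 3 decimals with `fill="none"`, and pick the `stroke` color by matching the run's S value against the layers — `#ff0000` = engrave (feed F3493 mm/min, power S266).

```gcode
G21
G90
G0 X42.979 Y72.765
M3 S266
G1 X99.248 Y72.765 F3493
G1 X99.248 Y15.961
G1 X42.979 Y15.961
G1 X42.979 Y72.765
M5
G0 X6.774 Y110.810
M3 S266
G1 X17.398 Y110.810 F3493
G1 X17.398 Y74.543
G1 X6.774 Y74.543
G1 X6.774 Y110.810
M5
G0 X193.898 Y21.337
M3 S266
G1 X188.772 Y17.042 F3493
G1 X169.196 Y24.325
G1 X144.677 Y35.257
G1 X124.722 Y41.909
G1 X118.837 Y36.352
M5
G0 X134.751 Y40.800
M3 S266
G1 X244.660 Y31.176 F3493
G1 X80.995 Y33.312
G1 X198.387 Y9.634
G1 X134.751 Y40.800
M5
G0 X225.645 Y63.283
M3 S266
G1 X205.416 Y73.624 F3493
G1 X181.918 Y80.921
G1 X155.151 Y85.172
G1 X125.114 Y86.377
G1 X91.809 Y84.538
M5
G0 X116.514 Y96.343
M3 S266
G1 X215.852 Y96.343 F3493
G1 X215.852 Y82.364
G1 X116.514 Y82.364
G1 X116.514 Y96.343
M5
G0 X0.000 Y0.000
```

<svg xmlns="http://www.w3.org/2000/svg" width="261.582mm" height="116.822mm" viewBox="0 0 261.582 116.822">
  <polygon points="42.979,44.057 99.248,44.057 99.248,100.861 42.979,100.861" fill="none" stroke="#ff0000"/>
  <polygon points="6.774,6.012 17.398,6.012 17.398,42.279 6.774,42.279" fill="none" stroke="#ff0000"/>
  <polyline points="193.898,95.485 188.772,99.780 169.196,92.497 144.677,81.565 124.722,74.913 118.837,80.470" fill="none" stroke="#ff0000"/>
  <polygon points="134.751,76.022 244.660,85.646 80.995,83.510 198.387,107.188" fill="none" stroke="#ff0000"/>
  <polyline points="225.645,53.539 205.416,43.198 181.918,35.901 155.151,31.650 125.114,30.445 91.809,32.284" fill="none" stroke="#ff0000"/>
  <polygon points="116.514,20.479 215.852,20.479 215.852,34.458 116.514,34.458" fill="none" stroke="#ff0000"/>
</svg>

y_svg = 116.822 − y_m. Every run uses S266, so all elements get stroke `#ff0000` (engrave).

[1] closed run; points: 42.979,44.057 99.248,44.057 99.248,100.861 42.979,100.861

[2] closed run; points: 6.774,6.012 17.398,6.012 17.398,42.279 6.774,42.279

[3] open run; points: 193.898,95.485 188.772,99.780 169.196,92.497 144.677,81.565 124.722,74.913 118.837,80.470

[4] closed run; points: 134.751,76.022 244.660,85.646 80.995,83.510 198.387,107.188

[5] open run; points: 225.645,53.539 205.416,43.198 181.918,35.901 155.151,31.650 125.114,30.445 91.809,32.284

[6] closed run; points: 116.514,20.479 215.852,20.479 215.852,34.458 116.514,34.458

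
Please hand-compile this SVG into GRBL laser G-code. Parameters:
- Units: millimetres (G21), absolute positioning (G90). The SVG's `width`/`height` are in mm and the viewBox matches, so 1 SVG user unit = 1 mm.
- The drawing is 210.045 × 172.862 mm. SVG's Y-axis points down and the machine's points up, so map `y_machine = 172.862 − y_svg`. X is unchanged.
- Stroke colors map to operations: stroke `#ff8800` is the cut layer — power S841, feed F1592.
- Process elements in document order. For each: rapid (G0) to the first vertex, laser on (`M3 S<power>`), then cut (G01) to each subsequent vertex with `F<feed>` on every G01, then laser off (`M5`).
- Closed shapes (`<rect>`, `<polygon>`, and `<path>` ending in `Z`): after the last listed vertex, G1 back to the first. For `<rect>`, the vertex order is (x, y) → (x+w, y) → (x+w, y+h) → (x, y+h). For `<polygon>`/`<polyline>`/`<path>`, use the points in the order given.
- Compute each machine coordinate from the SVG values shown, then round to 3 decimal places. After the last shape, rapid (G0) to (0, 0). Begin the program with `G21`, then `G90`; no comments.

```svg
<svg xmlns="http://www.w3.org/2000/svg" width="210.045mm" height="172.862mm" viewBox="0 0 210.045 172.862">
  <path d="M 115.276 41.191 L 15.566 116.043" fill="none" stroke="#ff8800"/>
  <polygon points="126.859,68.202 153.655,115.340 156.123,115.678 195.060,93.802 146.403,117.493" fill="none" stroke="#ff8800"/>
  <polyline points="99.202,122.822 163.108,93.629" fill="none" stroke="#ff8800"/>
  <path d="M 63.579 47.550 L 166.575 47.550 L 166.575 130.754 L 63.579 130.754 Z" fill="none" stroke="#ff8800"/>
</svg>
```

G21
G90
G0 X115.276 Y131.671
M3 S841
G01 X15.566 Y56.819 F1592
M5
G0 X126.859 Y104.660
M3 S841
G01 X153.655 Y57.522 F1592
G01 X156.123 Y57.184 F1592
G01 X195.060 Y79.060 F1592
G01 X146.403 Y55.369 F1592
G01 X126.859 Y104.660 F1592
M5
G0 X99.202 Y50.040
M3 S841
G01 X163.108 Y79.233 F1592
M5
G0 X63.579 Y125.312
M3 S841
G01 X166.575 Y125.312 F1592
G01 X166.575 Y42.108 F1592
G01 X63.579 Y42.108 F1592
G01 X63.579 Y125.312 F1592
M5
G0 X0.000 Y0.000

Since the viewBox matches the mm dimensions, user units are millimetres directly. The only transform is the Y-flip y_m = 172.862 − y_svg.

Shape 1 is a line segment drawn with `<path>`. Its stroke #ff8800 means cut at S841, F1592. After flipping Y the toolpath is (115.276,131.671) → (15.566,56.819).

Shape 2 is a closed polygon drawn with `<polygon>`. Its stroke #ff8800 means cut at S841, F1592. After flipping Y the toolpath is (126.859,104.660) → (153.655,57.522) → (156.123,57.184) → (195.060,79.060) → (146.403,55.369) → (126.859,104.660), returning to the start.

Shape 3 is a line segment drawn with `<polyline>`. Its stroke #ff8800 means cut at S841, F1592. After flipping Y the toolpath is (99.202,50.040) → (163.108,79.233).

Shape 4 is a rectangle drawn with `<path>`. Its stroke #ff8800 means cut at S841, F1592. After flipping Y the toolpath is (63.579,125.312) → (166.575,125.312) → (166.575,42.108) → (63.579,42.108) → (63.579,125.312), returning to the start.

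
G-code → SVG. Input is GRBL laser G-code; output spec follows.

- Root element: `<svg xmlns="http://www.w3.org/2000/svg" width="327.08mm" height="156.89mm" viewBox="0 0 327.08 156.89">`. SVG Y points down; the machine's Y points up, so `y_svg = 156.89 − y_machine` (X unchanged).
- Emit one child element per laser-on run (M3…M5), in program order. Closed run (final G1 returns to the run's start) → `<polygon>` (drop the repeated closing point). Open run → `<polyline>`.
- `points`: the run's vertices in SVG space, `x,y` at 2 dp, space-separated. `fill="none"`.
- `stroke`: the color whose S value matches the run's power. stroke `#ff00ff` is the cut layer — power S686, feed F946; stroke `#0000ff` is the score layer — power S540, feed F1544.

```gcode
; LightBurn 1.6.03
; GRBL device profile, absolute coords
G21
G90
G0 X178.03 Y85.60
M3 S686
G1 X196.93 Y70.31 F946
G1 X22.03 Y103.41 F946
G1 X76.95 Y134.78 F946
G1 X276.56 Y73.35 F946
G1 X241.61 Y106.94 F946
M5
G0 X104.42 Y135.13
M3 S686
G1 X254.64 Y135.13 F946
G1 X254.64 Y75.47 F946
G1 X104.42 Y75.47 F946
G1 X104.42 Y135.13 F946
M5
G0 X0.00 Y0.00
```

<svg xmlns="http://www.w3.org/2000/svg" width="327.08mm" height="156.89mm" viewBox="0 0 327.08 156.89">
  <polyline points="178.03,71.29 196.93,86.58 22.03,53.48 76.95,22.11 276.56,83.54 241.61,49.95" fill="none" stroke="#ff00ff"/>
  <polygon points="104.42,21.76 254.64,21.76 254.64,81.42 104.42,81.42" fill="none" stroke="#ff00ff"/>
</svg>

Machine Y-up, SVG Y-down with viewBox height 156.89, so y_svg = 156.89 − y_machine; X carries over. Every run uses S686, so all elements get stroke `#ff00ff` (cut).

Run 1: The run is open, so emit a `<polyline>` with points (Y-flipped): 178.03,71.29 196.93,86.58 22.03,53.48 76.95,22.11 276.56,83.54 241.61,49.95.

Run 2: The run returns to its start, so emit a `<polygon>` with points (Y-flipped): 104.42,21.76 254.64,21.76 254.64,81.42 104.42,81.42.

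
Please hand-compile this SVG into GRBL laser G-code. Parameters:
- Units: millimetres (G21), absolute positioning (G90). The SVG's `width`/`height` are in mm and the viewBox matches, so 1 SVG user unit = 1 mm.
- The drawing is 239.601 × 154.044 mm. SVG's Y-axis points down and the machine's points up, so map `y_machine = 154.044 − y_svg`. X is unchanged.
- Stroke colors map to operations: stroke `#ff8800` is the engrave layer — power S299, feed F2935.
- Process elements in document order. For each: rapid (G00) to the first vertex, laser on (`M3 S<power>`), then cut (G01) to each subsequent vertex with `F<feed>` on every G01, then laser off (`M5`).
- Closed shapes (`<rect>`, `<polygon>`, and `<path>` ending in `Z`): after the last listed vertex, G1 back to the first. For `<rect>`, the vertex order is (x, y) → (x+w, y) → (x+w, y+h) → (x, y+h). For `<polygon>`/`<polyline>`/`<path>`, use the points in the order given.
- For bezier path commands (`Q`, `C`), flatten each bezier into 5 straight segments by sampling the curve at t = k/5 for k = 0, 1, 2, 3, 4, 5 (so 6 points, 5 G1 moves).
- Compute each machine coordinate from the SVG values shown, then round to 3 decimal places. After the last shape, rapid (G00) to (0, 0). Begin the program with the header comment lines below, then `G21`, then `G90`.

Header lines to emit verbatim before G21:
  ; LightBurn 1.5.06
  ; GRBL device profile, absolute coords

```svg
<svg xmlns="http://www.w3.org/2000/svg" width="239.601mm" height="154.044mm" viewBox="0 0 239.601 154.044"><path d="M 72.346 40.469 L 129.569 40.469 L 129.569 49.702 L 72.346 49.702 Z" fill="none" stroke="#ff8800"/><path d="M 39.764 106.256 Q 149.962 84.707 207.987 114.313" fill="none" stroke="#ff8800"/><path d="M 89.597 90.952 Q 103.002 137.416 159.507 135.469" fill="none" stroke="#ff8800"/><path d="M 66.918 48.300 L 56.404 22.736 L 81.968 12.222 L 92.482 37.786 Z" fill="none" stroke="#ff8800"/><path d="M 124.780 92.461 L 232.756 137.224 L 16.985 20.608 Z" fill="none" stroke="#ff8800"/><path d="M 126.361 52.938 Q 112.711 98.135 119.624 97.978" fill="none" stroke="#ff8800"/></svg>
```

; LightBurn 1.5.06
; GRBL device profile, absolute coords
G21
G90
G00 X72.346 Y113.575
M3 S299
G01 X129.569 Y113.575 F2935
G01 X129.569 Y104.342 F2935
G01 X72.346 Y104.342 F2935
G01 X72.346 Y113.575 F2935
M5
G00 X39.764 Y47.788
M3 S299
G01 X81.756 Y54.361 F2935
G01 X119.575 Y56.842 F2935
G01 X153.219 Y55.231 F2935
G01 X182.690 Y49.527 F2935
G01 X207.987 Y39.731 F2935
M5
G00 X89.597 Y63.092
M3 S299
G01 X96.683 Y46.443 F2935
G01 X107.217 Y33.667 F2935
G01 X121.199 Y24.763 F2935
G01 X138.629 Y19.733 F2935
G01 X159.507 Y18.575 F2935
M5
G00 X66.918 Y105.744
M3 S299
G01 X56.404 Y131.308 F2935
G01 X81.968 Y141.822 F2935
G01 X92.482 Y116.258 F2935
G01 X66.918 Y105.744 F2935
M5
G00 X124.780 Y61.583
M3 S299
G01 X232.756 Y16.820 F2935
G01 X16.985 Y133.436 F2935
G01 X124.780 Y61.583 F2935
M5
G00 X126.361 Y101.106
M3 S299
G01 X121.724 Y84.841 F2935
G01 X118.731 Y72.205 F2935
G01 X117.384 Y63.197 F2935
G01 X117.681 Y57.817 F2935
G01 X119.624 Y56.066 F2935
M5
G00 X0.000 Y0.000

1 u = 1 mm; y_m = 154.044 − y.

[1] `<path>` rectangle, #ff8800→engrave S299 F2935: (72.346,113.575) → (129.569,113.575) → (129.569,104.342) → (72.346,104.342) → (72.346,113.575) (closed)

[2] `<path>` quadratic bezier, #ff8800→engrave S299 F2935: (39.764,47.788) → (81.756,54.361) → (119.575,56.842) → (153.219,55.231) → (182.690,49.527) → (207.987,39.731)

[3] `<path>` quadratic bezier, #ff8800→engrave S299 F2935: (89.597,63.092) → (96.683,46.443) → (107.217,33.667) → (121.199,24.763) → (138.629,19.733) → (159.507,18.575)

[4] `<path>` regular polygon, #ff8800→engrave S299 F2935: (66.918,105.744) → (56.404,131.308) → (81.968,141.822) → (92.482,116.258) → (66.918,105.744) (closed)

[5] `<path>` closed polygon, #ff8800→engrave S299 F2935: (124.780,61.583) → (232.756,16.820) → (16.985,133.436) → (124.780,61.583) (closed)

[6] `<path>` quadratic bezier, #ff8800→engrave S299 F2935: (126.361,101.106) → (121.724,84.841) → (118.731,72.205) → (117.384,63.197) → (117.681,57.817) → (119.624,56.066)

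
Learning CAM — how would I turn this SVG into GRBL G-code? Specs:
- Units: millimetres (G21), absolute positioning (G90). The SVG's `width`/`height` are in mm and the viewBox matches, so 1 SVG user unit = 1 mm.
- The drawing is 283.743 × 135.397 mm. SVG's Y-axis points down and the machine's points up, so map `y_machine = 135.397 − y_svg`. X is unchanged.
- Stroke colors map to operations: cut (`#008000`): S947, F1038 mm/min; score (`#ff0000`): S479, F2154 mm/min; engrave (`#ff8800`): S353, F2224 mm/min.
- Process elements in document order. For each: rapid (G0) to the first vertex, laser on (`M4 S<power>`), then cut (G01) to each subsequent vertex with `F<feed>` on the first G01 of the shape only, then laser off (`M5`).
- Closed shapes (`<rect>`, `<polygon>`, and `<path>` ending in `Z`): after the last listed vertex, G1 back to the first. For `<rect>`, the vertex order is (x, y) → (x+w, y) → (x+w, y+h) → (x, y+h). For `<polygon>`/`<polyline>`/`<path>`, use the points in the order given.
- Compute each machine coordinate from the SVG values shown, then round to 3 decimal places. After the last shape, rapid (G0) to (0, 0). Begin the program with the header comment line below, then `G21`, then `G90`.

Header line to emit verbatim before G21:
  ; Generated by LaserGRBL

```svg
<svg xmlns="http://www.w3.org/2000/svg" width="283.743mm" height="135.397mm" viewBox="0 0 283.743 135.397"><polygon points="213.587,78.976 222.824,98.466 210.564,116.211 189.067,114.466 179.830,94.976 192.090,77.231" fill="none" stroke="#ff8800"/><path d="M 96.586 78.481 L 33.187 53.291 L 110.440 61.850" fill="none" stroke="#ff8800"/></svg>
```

Since the viewBox matches the mm dimensions, user units are millimetres directly. The only transform is the Y-flip y_m = 135.397 − y_svg.

Shape 1 is a regular polygon drawn with `<polygon>`. Its stroke #ff8800 means engrave at S353, F2224. After flipping Y the toolpath is (213.587,56.421) → (222.824,36.931) → (210.564,19.186) → (189.067,20.931) → (179.830,40.421) → (192.090,58.166) → (213.587,56.421), returning to the start.

Shape 2 is a open polyline drawn with `<path>`. Its stroke #ff8800 means engrave at S353, F2224. After flipping Y the toolpath is (96.586,56.916) → (33.187,82.106) → (110.440,73.547).

; Generated by LaserGRBL
G21
G90
G0 X213.587 Y56.421
M4 S353
G01 X222.824 Y36.931 F2224
G01 X210.564 Y19.186
G01 X189.067 Y20.931
G01 X179.830 Y40.421
G01 X192.090 Y58.166
G01 X213.587 Y56.421
M5
G0 X96.586 Y56.916
M4 S353
G01 X33.187 Y82.106 F2224
G01 X110.440 Y73.547
M5
G0 X0.000 Y0.000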